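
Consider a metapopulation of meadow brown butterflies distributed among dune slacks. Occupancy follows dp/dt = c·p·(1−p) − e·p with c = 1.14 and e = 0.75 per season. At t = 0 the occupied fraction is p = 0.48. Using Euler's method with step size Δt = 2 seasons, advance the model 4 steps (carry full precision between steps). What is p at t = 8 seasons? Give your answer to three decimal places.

Update rule: p ← p + [c·p·(1−p) − e·p]·Δt with Δt = 2.
  1  |  dp/dt·Δt = -0.150912  |  p_1 = 0.329088
  2  |  dp/dt·Δt = +0.009767  |  p_2 = 0.338855
  3  |  dp/dt·Δt = +0.002511  |  p_3 = 0.341366
  4  |  dp/dt·Δt = +0.000575  |  p_4 = 0.341941

0.342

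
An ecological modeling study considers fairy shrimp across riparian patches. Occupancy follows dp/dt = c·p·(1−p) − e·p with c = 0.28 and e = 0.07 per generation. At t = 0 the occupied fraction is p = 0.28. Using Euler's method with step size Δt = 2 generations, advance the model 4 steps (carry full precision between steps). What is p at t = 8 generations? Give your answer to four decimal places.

Update rule: p ← p + [c·p·(1−p) − e·p]·Δt with Δt = 2.
p: 0.28000 → 0.35370  (Δp = +0.07370)
p: 0.35370 → 0.43219  (Δp = +0.07850)
p: 0.43219 → 0.50911  (Δp = +0.07692)
p: 0.50911 → 0.57779  (Δp = +0.06868)

0.5778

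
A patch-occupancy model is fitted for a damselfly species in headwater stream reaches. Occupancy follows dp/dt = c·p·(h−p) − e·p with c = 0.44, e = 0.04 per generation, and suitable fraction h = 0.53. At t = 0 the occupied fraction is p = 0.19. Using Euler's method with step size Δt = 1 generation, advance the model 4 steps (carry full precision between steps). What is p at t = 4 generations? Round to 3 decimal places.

0.274

Update rule: p ← p + [c·p·(h−p) − e·p]·Δt with Δt = 1.
t = 1: p = 0.19000 + (+0.02082) = 0.21082
t = 2: p = 0.21082 + (+0.02117) = 0.23200
t = 3: p = 0.23200 + (+0.02114) = 0.25314
t = 4: p = 0.25314 + (+0.02071) = 0.27385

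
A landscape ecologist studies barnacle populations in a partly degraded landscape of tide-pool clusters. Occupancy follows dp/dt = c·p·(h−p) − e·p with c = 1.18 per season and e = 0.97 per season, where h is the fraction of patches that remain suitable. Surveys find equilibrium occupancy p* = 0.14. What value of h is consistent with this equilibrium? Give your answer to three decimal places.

0.962

At equilibrium c(h−p*) = e, so h = p* + e/c.
h = 0.14 + 0.97/1.18 = 0.14 + 0.8220 = 0.9620.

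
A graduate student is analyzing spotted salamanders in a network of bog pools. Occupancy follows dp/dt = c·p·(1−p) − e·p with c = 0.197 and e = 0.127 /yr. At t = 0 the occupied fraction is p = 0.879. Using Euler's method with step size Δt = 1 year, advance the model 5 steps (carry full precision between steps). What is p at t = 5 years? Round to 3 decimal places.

0.594

Update rule: p ← p + [c·p·(1−p) − e·p]·Δt with Δt = 1.
t = 1: p = 0.87900 + (-0.09068) = 0.78832
t = 2: p = 0.78832 + (-0.06724) = 0.72108
t = 3: p = 0.72108 + (-0.05196) = 0.66912
t = 4: p = 0.66912 + (-0.04136) = 0.62776
t = 5: p = 0.62776 + (-0.03369) = 0.59407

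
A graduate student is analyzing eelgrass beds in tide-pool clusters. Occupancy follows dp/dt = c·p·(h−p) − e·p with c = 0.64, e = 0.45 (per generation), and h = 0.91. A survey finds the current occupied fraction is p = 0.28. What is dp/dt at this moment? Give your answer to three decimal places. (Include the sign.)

-0.013

Colonization term: c·p·(h−p) = 0.64×0.28×0.6300 = 0.11290.
Extinction term: e·p = 0.12600.
dp/dt = 0.11290 − 0.12600 = -0.01310.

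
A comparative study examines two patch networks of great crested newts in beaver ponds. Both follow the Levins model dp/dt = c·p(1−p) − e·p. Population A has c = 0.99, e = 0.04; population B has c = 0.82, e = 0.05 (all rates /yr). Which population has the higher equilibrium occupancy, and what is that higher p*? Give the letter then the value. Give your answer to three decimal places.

A: p*_A = 1 − 0.04/0.99 = 0.9596.
B: p*_B = 1 − 0.05/0.82 = 0.9390.
A is higher at 0.9596.

A, 0.960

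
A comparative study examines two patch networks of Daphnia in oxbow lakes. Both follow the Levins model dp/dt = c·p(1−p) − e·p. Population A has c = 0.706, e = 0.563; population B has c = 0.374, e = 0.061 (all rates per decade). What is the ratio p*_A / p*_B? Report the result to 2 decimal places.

A: p*_A = 1 − 0.563/0.706 = 0.2025.
B: p*_B = 1 − 0.061/0.374 = 0.8369.
p*_A / p*_B = 0.2025/0.8369 = 0.2420.

0.24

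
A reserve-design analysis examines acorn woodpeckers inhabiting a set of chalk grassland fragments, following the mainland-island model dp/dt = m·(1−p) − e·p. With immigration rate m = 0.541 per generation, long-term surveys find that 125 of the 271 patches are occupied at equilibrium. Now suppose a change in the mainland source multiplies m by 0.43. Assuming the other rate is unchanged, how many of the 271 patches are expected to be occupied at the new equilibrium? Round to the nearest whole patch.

Observed p* = 125/271 = 0.46125.
Balance m(1−p*) = e·p* gives e = m(1−p*)/p* = 0.541×0.53875/0.46125 = 0.63190.
New p* = m/(m+e) = 0.23263/(0.23263+0.63190) = 0.26908.
Expected occupied = 271 × 0.26908 = 72.92 ≈ 73.

73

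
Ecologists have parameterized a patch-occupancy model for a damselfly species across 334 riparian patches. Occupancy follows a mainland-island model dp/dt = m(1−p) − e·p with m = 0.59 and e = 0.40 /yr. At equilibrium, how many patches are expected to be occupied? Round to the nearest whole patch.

199

p* = m/(m+e) = 0.59/0.9900 = 0.5960.
Expected occupied patches = N × p* = 334 × 0.5960 = 199.05 ≈ 199.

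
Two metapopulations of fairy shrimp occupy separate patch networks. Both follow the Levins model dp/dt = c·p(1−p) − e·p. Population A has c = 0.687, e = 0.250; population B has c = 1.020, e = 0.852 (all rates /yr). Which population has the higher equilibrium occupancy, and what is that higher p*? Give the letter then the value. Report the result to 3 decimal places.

A, 0.636

A: p*_A = 1 − 0.250/0.687 = 0.6361.
B: p*_B = 1 − 0.852/1.020 = 0.1647.
A is higher at 0.6361.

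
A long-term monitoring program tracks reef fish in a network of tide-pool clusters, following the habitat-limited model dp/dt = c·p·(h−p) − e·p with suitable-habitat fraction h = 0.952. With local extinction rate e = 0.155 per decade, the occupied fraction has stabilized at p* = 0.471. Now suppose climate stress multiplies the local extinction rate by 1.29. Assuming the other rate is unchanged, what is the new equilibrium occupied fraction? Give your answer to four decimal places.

Balance c(h−p*) = e gives c = e/(0.952 − 0.47100) = 0.155/0.48100 = 0.32225.
New p* = 0.952 − e/c = 0.952 − 0.19995/0.32225 = 0.33152.

0.3315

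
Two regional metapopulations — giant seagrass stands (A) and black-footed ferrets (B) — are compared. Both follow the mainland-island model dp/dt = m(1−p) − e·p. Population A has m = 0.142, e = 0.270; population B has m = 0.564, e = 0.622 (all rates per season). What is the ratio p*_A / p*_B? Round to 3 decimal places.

0.725

A: p*_A = m/(m+e) = 0.142/0.4120 = 0.3447.
B: p*_B = 0.564/1.1860 = 0.4755.
p*_A / p*_B = 0.3447/0.4755 = 0.7248.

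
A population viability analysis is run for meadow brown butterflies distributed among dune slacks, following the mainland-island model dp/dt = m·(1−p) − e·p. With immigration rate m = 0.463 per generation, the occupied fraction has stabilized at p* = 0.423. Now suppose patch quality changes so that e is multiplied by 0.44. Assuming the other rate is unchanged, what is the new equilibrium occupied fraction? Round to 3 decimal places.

0.625

Balance m(1−p*) = e·p* gives e = m(1−p*)/p* = 0.463×0.57700/0.42300 = 0.63156.
New p* = m/(m+e) = 0.46300/(0.46300+0.27789) = 0.62492.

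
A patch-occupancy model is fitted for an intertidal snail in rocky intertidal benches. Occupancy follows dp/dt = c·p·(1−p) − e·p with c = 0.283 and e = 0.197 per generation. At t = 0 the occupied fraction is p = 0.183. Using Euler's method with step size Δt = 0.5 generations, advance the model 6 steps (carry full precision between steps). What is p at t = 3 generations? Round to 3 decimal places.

0.201

Update rule: p ← p + [c·p·(1−p) − e·p]·Δt with Δt = 0.5.
p: 0.18300 → 0.18613  (Δp = +0.00313)
p: 0.18613 → 0.18923  (Δp = +0.00310)
p: 0.18923 → 0.19230  (Δp = +0.00307)
p: 0.19230 → 0.19534  (Δp = +0.00304)
p: 0.19534 → 0.19834  (Δp = +0.00300)
p: 0.19834 → 0.20130  (Δp = +0.00296)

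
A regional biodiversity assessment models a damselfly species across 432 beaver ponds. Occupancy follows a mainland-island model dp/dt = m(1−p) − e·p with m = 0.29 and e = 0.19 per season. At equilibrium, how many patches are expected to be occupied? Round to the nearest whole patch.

p* = m/(m+e) = 0.29/0.4800 = 0.6042.
Expected occupied patches = N × p* = 432 × 0.6042 = 261.00 ≈ 261.

261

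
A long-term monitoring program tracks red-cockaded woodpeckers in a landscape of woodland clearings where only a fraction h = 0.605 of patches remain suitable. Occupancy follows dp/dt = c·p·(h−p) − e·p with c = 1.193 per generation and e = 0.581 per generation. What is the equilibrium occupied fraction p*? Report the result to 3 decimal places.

Setting dp/dt = 0 and dividing by p* gives c·(h−p*) = e.
So p* = h − e/c = 0.605 − 0.581/1.193 = 0.605 − 0.4870 = 0.1180.

0.118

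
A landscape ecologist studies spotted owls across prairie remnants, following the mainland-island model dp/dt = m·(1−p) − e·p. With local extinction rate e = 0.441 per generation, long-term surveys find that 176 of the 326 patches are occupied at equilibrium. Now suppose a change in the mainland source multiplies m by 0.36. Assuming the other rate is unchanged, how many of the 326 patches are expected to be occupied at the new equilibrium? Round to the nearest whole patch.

Observed p* = 176/326 = 0.53988.
Balance m(1−p*) = e·p* gives m = e·p*/(1−p*) = 0.441×0.53988/0.46012 = 0.51745.
New p* = m/(m+e) = 0.18628/(0.18628+0.44100) = 0.29696.
Expected occupied = 326 × 0.29696 = 96.81 ≈ 97.

97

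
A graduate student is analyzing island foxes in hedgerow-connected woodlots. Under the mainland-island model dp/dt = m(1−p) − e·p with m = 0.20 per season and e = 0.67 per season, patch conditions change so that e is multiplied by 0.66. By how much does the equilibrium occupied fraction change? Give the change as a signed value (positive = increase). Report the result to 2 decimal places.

Before: p* = 0.20/(0.20+0.67) = 0.2299.
After: m = 0.2, e = 0.4422; p* = 0.2/0.6422 = 0.3114.
Δp* = 0.3114 − 0.2299 = +0.0815.

0.08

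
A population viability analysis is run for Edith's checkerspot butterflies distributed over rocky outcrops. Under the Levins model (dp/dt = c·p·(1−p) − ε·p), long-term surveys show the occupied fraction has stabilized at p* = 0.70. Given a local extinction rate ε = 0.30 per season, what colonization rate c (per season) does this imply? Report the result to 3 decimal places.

1.000

At equilibrium c(1−p*) = ε, so c = ε/(1−p*).
c = 0.30/(1 − 0.70) = 0.30/0.3000 = 1.0000.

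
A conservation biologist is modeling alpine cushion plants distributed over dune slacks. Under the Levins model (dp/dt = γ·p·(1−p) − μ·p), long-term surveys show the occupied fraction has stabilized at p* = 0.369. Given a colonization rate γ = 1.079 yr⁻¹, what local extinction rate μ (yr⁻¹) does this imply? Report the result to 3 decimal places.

At equilibrium γ(1−p*) = μ.
μ = 1.079 × (1 − 0.369) = 1.079 × 0.6310 = 0.6808.

0.681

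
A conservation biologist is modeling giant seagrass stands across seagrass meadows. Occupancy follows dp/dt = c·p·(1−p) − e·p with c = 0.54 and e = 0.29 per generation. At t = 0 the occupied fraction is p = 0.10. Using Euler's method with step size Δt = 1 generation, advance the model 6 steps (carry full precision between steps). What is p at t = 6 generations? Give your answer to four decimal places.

Update rule: p ← p + [c·p·(1−p) − e·p]·Δt with Δt = 1.
  1  |  dp/dt·Δt = +0.019600  |  p_1 = 0.119600
  2  |  dp/dt·Δt = +0.022176  |  p_2 = 0.141776
  3  |  dp/dt·Δt = +0.024590  |  p_3 = 0.166365
  4  |  dp/dt·Δt = +0.026646  |  p_4 = 0.193011
  5  |  dp/dt·Δt = +0.028136  |  p_5 = 0.221147
  6  |  dp/dt·Δt = +0.028878  |  p_6 = 0.250025

0.2500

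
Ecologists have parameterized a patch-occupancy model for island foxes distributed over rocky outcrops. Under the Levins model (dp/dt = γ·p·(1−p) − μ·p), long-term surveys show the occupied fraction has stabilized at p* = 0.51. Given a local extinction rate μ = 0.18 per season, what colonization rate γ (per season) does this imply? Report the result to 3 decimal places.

At equilibrium γ(1−p*) = μ, so γ = μ/(1−p*).
γ = 0.18/(1 − 0.51) = 0.18/0.4900 = 0.3673.

0.367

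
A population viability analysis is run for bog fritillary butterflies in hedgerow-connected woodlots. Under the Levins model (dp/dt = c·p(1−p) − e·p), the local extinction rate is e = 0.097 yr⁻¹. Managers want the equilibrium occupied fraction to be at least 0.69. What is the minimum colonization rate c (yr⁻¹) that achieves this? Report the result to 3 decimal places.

p* = 1 − e/c ≥ 0.69 requires e/c ≤ 0.3100, i.e. c ≥ e/0.3100.
c_min = 0.097/0.3100 = 0.3129.

0.313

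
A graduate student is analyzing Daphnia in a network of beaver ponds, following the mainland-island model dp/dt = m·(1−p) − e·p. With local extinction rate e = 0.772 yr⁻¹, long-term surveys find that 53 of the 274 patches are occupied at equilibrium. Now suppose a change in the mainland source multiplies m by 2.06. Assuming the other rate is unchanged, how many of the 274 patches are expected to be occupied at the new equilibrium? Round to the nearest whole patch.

91

Observed p* = 53/274 = 0.19343.
Balance m(1−p*) = e·p* gives m = e·p*/(1−p*) = 0.772×0.19343/0.80657 = 0.18514.
New p* = m/(m+e) = 0.38139/(0.38139+0.77200) = 0.33067.
Expected occupied = 274 × 0.33067 = 90.60 ≈ 91.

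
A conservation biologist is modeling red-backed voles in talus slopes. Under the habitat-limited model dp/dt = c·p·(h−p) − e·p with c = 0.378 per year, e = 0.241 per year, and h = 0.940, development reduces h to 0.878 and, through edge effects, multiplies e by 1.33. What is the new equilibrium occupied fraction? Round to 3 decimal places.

Before: p* = h − e/c = 0.940 − 0.241/0.378 = 0.940 − 0.6376 = 0.3024.
After: c = 0.378, e = 0.32053, h = 0.878; p* = 0.878 − 0.32053/0.378 = 0.0300.

0.030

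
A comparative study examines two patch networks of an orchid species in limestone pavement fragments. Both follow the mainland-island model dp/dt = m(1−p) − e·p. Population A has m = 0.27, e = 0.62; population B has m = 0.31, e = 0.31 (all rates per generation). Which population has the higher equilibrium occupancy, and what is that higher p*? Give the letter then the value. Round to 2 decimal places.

A: p*_A = m/(m+e) = 0.27/0.8900 = 0.3034.
B: p*_B = 0.31/0.6200 = 0.5000.
B is higher at 0.5000.

B, 0.50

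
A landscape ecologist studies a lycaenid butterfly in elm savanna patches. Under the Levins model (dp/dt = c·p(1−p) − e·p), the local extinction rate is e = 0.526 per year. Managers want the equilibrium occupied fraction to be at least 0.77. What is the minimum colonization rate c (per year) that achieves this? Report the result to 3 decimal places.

p* = 1 − e/c ≥ 0.77 requires e/c ≤ 0.2300, i.e. c ≥ e/0.2300.
c_min = 0.526/0.2300 = 2.2870.

2.287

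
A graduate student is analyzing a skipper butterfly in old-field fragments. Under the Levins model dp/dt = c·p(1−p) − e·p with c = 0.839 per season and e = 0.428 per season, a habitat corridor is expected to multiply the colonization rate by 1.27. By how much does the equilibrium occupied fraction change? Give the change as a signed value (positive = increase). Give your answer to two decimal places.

0.11

Before: p* = 1 − 0.428/0.839 = 0.4899.
After the change, c = 1.06553, e = 0.428, so p* = 1 − 0.428/1.06553 = 0.5983.
Δp* = 0.5983 − 0.4899 = +0.1085.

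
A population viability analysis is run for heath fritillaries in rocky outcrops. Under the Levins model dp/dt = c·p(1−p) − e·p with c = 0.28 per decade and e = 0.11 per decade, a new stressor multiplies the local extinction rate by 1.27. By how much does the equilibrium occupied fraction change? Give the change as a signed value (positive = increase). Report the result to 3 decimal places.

Before: p* = 1 − 0.11/0.28 = 0.6071.
After the change, c = 0.28, e = 0.1397, so p* = 1 − 0.1397/0.28 = 0.5011.
Δp* = 0.5011 − 0.6071 = -0.1061.

-0.106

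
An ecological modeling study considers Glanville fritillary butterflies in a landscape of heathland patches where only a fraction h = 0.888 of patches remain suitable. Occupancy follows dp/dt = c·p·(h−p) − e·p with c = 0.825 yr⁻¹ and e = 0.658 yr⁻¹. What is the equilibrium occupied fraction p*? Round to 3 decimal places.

Setting dp/dt = 0 and dividing by p* gives c·(h−p*) = e.
So p* = h − e/c = 0.888 − 0.658/0.825 = 0.888 − 0.7976 = 0.0904.

0.090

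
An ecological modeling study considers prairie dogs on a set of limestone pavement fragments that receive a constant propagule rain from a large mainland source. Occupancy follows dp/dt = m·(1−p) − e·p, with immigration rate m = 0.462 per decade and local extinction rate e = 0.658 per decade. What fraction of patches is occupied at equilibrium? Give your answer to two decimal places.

Setting dp/dt = 0: m − m·p* = e·p*, so m = (m+e)·p*.
p* = m/(m+e) = 0.462/(0.462+0.658) = 0.462/1.1200 = 0.4125.

0.41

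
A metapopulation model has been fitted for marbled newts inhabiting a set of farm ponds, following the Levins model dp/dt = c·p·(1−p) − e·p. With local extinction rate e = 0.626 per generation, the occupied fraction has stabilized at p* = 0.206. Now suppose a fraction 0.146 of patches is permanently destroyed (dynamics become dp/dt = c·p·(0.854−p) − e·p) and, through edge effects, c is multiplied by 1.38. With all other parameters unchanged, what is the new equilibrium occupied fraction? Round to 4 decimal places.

0.2786

Balance c(1−p*) = e gives c = e/(1 − 0.20600) = 0.626/0.79400 = 0.78841.
New p* = 0.854 − e/c = 0.854 − 0.62600/1.08801 = 0.27864.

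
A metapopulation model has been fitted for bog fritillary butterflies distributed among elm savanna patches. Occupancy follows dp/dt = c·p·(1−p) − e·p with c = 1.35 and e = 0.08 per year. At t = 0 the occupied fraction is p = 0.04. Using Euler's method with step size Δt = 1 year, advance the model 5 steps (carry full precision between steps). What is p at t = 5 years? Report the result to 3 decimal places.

Update rule: p ← p + [c·p·(1−p) − e·p]·Δt with Δt = 1.
  1  |  dp/dt·Δt = +0.048640  |  p_1 = 0.088640
  2  |  dp/dt·Δt = +0.101966  |  p_2 = 0.190606
  3  |  dp/dt·Δt = +0.193023  |  p_3 = 0.383629
  4  |  dp/dt·Δt = +0.288528  |  p_4 = 0.672157
  5  |  dp/dt·Δt = +0.243716  |  p_5 = 0.915873

0.916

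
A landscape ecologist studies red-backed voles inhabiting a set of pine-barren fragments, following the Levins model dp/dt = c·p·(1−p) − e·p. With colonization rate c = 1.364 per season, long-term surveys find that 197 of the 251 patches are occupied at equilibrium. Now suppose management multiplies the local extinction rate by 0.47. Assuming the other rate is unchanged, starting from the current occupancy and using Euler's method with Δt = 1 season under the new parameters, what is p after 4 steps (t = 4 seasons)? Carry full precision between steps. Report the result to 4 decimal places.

Observed p* = 197/251 = 0.78486.
Balance c(1−p*) = e gives e = 1.364×(1 − 0.78486) = 0.29345.
Starting from p₀ = 0.78486; update p ← p + (dp/dt)·Δt with the new parameters.
  1  |  dp/dt·Δt = +0.122068  |  p_1 = 0.906929
  2  |  dp/dt·Δt = -0.009951  |  p_2 = 0.896978
  3  |  dp/dt·Δt = +0.002333  |  p_3 = 0.899311
  4  |  dp/dt·Δt = -0.000523  |  p_4 = 0.898788

0.8988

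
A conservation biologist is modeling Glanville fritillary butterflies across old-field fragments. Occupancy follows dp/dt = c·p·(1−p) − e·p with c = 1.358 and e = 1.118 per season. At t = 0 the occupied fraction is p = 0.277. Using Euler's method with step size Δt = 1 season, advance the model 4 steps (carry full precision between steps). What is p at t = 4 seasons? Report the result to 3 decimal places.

Update rule: p ← p + [c·p·(1−p) − e·p]·Δt with Δt = 1.
  1  |  dp/dt·Δt = -0.037718  |  p_1 = 0.239282
  2  |  dp/dt·Δt = -0.020326  |  p_2 = 0.218956
  3  |  dp/dt·Δt = -0.012556  |  p_3 = 0.206401
  4  |  dp/dt·Δt = -0.008316  |  p_4 = 0.198084

0.198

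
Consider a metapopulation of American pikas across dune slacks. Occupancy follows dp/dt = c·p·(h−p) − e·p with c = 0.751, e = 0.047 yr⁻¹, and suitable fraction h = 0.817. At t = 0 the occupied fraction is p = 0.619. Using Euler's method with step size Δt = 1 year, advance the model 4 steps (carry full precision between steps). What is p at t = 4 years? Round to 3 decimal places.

Update rule: p ← p + [c·p·(h−p) − e·p]·Δt with Δt = 1.
t = 1: p = 0.61900 + (+0.06295) = 0.68195
t = 2: p = 0.68195 + (+0.03711) = 0.71906
t = 3: p = 0.71906 + (+0.01909) = 0.73816
t = 4: p = 0.73816 + (+0.00901) = 0.74717

0.747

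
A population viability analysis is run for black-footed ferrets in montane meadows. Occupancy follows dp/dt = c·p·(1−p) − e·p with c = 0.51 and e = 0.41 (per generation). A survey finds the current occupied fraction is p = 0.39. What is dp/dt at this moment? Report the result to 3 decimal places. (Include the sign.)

-0.039

Colonization term: c·p·(1−p) = 0.51×0.39×0.6100 = 0.12133.
Extinction term: e·p = 0.15990.
dp/dt = 0.12133 − 0.15990 = -0.03857.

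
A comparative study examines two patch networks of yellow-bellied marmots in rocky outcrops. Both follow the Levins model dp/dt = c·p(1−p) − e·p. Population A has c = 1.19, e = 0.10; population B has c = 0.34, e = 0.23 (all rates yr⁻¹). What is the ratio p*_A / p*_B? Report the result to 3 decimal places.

A: p*_A = 1 − 0.10/1.19 = 0.9160.
B: p*_B = 1 − 0.23/0.34 = 0.3235.
p*_A / p*_B = 0.9160/0.3235 = 2.8312.

2.831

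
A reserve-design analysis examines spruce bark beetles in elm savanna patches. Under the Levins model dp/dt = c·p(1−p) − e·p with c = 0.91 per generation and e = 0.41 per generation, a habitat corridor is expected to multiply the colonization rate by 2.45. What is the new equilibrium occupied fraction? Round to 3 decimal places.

Before: p* = 1 − 0.41/0.91 = 0.5495.
After the change, c = 2.2295, e = 0.41, so p* = 1 − 0.41/2.2295 = 0.8161.

0.816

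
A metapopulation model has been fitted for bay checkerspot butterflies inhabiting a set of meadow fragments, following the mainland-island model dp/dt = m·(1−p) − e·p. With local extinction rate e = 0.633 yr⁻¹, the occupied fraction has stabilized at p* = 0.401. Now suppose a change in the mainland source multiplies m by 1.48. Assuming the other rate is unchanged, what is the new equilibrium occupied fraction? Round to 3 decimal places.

0.498

Balance m(1−p*) = e·p* gives m = e·p*/(1−p*) = 0.633×0.40100/0.59900 = 0.42376.
New p* = m/(m+e) = 0.62716/(0.62716+0.63300) = 0.49768.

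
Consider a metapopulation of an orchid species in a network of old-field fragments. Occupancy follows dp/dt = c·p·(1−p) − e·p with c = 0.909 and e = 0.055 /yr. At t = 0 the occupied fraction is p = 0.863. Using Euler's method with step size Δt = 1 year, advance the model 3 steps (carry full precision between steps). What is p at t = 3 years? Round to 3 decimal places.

0.939

Update rule: p ← p + [c·p·(1−p) − e·p]·Δt with Δt = 1.
  1  |  dp/dt·Δt = +0.060007  |  p_1 = 0.923007
  2  |  dp/dt·Δt = +0.013833  |  p_2 = 0.936840
  3  |  dp/dt·Δt = +0.002260  |  p_3 = 0.939100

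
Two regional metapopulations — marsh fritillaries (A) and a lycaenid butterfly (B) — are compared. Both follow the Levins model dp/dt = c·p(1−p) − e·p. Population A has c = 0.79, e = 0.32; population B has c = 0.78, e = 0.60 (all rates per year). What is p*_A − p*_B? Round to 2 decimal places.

0.36

A: p*_A = 1 − 0.32/0.79 = 0.5949.
B: p*_B = 1 − 0.60/0.78 = 0.2308.
p*_A − p*_B = 0.5949 − 0.2308 = 0.3642.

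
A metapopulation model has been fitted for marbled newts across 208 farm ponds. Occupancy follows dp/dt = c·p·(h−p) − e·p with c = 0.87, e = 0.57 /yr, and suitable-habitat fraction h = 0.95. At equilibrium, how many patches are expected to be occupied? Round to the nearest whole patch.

61

p* = h − e/c = 0.95 − 0.6552 = 0.2948.
Expected occupied patches = N × p* = 208 × 0.2948 = 61.32 ≈ 61.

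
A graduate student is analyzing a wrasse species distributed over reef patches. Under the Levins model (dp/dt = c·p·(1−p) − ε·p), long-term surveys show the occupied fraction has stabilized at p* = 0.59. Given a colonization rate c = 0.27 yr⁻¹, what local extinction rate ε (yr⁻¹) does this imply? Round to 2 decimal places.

0.11

At equilibrium c(1−p*) = ε.
ε = 0.27 × (1 − 0.59) = 0.27 × 0.4100 = 0.1107.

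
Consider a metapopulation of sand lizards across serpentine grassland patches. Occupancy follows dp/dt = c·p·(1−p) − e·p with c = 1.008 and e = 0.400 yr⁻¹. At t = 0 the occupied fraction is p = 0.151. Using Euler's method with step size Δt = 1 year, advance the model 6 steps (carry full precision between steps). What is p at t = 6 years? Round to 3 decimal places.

Update rule: p ← p + [c·p·(1−p) − e·p]·Δt with Δt = 1.
step 1: Δp = +0.06882, p = 0.21982
step 2: Δp = +0.08494, p = 0.30477
step 3: Δp = +0.09167, p = 0.39644
step 4: Δp = +0.08261, p = 0.47905
step 5: Δp = +0.05994, p = 0.53899
step 6: Δp = +0.03487, p = 0.57386

0.574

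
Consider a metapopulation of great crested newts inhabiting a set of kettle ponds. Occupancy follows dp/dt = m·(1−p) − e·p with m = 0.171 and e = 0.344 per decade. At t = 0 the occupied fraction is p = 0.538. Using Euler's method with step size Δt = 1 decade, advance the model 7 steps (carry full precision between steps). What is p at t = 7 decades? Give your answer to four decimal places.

Update rule: p ← p + [m·(1−p) − e·p]·Δt with Δt = 1.
t = 1: p = 0.53800 + (-0.10607) = 0.43193
t = 2: p = 0.43193 + (-0.05144) = 0.38049
t = 3: p = 0.38049 + (-0.02495) = 0.35554
t = 4: p = 0.35554 + (-0.01210) = 0.34343
t = 5: p = 0.34343 + (-0.00587) = 0.33757
t = 6: p = 0.33757 + (-0.00285) = 0.33472
t = 7: p = 0.33472 + (-0.00138) = 0.33334

0.3333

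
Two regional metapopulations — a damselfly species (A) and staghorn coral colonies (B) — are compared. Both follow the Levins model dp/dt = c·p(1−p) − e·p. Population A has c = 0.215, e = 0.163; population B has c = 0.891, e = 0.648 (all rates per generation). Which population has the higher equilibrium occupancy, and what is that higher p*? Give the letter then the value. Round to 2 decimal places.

B, 0.27

A: p*_A = 1 − 0.163/0.215 = 0.2419.
B: p*_B = 1 − 0.648/0.891 = 0.2727.
B is higher at 0.2727.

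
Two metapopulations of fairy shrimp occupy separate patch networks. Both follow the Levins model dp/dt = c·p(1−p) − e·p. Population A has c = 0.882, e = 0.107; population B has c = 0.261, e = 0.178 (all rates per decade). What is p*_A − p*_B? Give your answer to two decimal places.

0.56

A: p*_A = 1 − 0.107/0.882 = 0.8787.
B: p*_B = 1 − 0.178/0.261 = 0.3180.
p*_A − p*_B = 0.8787 − 0.3180 = 0.5607.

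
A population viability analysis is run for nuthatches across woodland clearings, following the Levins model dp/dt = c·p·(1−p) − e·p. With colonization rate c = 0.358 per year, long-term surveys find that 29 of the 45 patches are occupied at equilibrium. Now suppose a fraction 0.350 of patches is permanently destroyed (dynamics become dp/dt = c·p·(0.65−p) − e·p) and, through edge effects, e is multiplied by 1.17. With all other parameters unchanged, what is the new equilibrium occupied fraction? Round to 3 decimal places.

0.234

Observed p* = 29/45 = 0.64444.
Balance c(1−p*) = e gives e = 0.358×(1 − 0.64444) = 0.12729.
New p* = 0.65 − e/c = 0.65 − 0.14893/0.35800 = 0.23399.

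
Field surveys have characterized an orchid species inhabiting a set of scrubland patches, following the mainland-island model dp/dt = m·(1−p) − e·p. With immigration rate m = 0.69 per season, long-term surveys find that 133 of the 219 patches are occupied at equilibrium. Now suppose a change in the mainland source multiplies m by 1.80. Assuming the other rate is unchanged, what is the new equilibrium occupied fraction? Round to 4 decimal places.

Observed p* = 133/219 = 0.60731.
Balance m(1−p*) = e·p* gives e = m(1−p*)/p* = 0.69×0.39269/0.60731 = 0.44616.
New p* = m/(m+e) = 1.24200/(1.24200+0.44616) = 0.73571.

0.7357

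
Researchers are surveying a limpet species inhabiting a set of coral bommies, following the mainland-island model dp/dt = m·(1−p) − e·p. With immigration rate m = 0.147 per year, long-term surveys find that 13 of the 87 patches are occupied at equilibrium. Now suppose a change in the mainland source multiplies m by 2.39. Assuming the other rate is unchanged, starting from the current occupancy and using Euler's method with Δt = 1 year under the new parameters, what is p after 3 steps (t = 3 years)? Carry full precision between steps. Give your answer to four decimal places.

0.2967

Observed p* = 13/87 = 0.14943.
Balance m(1−p*) = e·p* gives e = m(1−p*)/p* = 0.147×0.85057/0.14943 = 0.83677.
Starting from p₀ = 0.14943; update p ← p + (dp/dt)·Δt with the new parameters.
t = 1: p = 0.14943 + (+0.17380) = 0.32322
t = 2: p = 0.32322 + (-0.03269) = 0.29053
t = 3: p = 0.29053 + (+0.00615) = 0.29668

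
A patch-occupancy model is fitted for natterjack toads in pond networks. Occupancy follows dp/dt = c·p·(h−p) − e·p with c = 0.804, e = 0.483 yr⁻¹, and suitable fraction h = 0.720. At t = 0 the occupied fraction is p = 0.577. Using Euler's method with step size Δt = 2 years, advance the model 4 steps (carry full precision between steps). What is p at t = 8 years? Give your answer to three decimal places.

0.134

Update rule: p ← p + [c·p·(h−p) − e·p]·Δt with Δt = 2.
t = 2: p = 0.57700 + (-0.42470) = 0.15230
t = 4: p = 0.15230 + (-0.00809) = 0.14420
t = 6: p = 0.14420 + (-0.00579) = 0.13842
t = 8: p = 0.13842 + (-0.00427) = 0.13415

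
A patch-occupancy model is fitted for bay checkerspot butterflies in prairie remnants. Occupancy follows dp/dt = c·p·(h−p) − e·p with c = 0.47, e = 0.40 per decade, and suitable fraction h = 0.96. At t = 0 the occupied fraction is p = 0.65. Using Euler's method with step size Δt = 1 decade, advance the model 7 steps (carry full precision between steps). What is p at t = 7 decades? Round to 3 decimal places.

Update rule: p ← p + [c·p·(h−p) − e·p]·Δt with Δt = 1.
p: 0.65000 → 0.48470  (Δp = -0.16530)
p: 0.48470 → 0.39910  (Δp = -0.08560)
p: 0.39910 → 0.34467  (Δp = -0.05443)
p: 0.34467 → 0.30648  (Δp = -0.03819)
p: 0.30648 → 0.27803  (Δp = -0.02846)
p: 0.27803 → 0.25593  (Δp = -0.02210)
p: 0.25593 → 0.23825  (Δp = -0.01768)

0.238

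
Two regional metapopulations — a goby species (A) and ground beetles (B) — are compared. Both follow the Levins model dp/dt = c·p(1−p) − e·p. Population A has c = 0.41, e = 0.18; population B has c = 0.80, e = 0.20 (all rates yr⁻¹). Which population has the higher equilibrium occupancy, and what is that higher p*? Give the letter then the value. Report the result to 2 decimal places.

B, 0.75

A: p*_A = 1 − 0.18/0.41 = 0.5610.
B: p*_B = 1 − 0.20/0.80 = 0.7500.
B is higher at 0.7500.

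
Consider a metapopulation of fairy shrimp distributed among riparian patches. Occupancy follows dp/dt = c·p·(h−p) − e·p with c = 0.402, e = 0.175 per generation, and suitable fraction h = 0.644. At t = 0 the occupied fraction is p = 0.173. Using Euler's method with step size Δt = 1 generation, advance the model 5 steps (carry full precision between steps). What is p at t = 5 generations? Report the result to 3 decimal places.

Update rule: p ← p + [c·p·(h−p) − e·p]·Δt with Δt = 1.
  1  |  dp/dt·Δt = +0.002481  |  p_1 = 0.175481
  2  |  dp/dt·Δt = +0.002342  |  p_2 = 0.177823
  3  |  dp/dt·Δt = +0.002206  |  p_3 = 0.180028
  4  |  dp/dt·Δt = +0.002073  |  p_4 = 0.182102
  5  |  dp/dt·Δt = +0.001945  |  p_5 = 0.184047

0.184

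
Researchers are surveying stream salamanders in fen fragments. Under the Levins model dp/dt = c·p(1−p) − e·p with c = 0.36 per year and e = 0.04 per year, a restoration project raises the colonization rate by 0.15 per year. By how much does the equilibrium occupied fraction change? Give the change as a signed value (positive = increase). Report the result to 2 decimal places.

0.03

Before: p* = 1 − 0.04/0.36 = 0.8889.
After the change, c = 0.51, e = 0.04, so p* = 1 − 0.04/0.51 = 0.9216.
Δp* = 0.9216 − 0.8889 = +0.0327.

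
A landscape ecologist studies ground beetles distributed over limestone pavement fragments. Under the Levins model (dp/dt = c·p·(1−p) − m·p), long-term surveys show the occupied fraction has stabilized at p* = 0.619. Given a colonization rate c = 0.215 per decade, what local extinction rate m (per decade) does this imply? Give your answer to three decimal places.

At equilibrium c(1−p*) = m.
m = 0.215 × (1 − 0.619) = 0.215 × 0.3810 = 0.0819.

0.082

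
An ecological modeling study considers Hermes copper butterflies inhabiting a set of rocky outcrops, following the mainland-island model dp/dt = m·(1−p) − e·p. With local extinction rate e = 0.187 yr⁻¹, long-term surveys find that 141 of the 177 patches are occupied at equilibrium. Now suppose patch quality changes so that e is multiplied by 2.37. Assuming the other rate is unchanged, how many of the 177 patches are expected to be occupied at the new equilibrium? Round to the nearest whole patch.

110

Observed p* = 141/177 = 0.79661.
Balance m(1−p*) = e·p* gives m = e·p*/(1−p*) = 0.187×0.79661/0.20339 = 0.73242.
New p* = m/(m+e) = 0.73242/(0.73242+0.44319) = 0.62301.
Expected occupied = 177 × 0.62301 = 110.27 ≈ 110.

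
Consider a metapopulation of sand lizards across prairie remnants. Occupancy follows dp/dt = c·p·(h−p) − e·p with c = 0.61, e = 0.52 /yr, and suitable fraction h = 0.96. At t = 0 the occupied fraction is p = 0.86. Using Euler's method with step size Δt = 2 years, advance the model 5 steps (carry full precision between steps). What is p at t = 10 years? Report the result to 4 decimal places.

Update rule: p ← p + [c·p·(h−p) − e·p]·Δt with Δt = 2.
p: 0.86000 → 0.07052  (Δp = -0.78948)
p: 0.07052 → 0.07371  (Δp = +0.00319)
p: 0.07371 → 0.07675  (Δp = +0.00304)
p: 0.07675 → 0.07963  (Δp = +0.00288)
p: 0.07963 → 0.08234  (Δp = +0.00271)

0.0823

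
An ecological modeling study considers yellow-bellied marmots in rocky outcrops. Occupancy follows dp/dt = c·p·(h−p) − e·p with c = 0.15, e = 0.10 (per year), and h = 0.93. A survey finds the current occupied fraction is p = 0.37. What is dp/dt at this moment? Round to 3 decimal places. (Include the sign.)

-0.006

Colonization term: c·p·(h−p) = 0.15×0.37×0.5600 = 0.03108.
Extinction term: e·p = 0.03700.
dp/dt = 0.03108 − 0.03700 = -0.00592.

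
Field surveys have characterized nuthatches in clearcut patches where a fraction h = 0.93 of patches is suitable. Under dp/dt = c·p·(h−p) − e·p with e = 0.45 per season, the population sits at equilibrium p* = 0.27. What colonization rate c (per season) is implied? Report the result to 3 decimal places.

0.682

At equilibrium c(h−p*) = e, so c = e/(h−p*).
c = 0.45/(0.93 − 0.27) = 0.45/0.6600 = 0.6818.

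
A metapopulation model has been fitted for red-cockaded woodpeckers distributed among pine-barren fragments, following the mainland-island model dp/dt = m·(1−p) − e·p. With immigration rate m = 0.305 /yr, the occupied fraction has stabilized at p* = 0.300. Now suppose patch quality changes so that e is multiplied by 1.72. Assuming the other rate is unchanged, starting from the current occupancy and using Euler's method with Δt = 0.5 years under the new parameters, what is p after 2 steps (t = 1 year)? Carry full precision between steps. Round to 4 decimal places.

0.2050

Balance m(1−p*) = e·p* gives e = m(1−p*)/p* = 0.305×0.70000/0.30000 = 0.71167.
Starting from p₀ = 0.30000; update p ← p + (dp/dt)·Δt with the new parameters.
p: 0.30000 → 0.22314  (Δp = -0.07686)
p: 0.22314 → 0.20504  (Δp = -0.01810)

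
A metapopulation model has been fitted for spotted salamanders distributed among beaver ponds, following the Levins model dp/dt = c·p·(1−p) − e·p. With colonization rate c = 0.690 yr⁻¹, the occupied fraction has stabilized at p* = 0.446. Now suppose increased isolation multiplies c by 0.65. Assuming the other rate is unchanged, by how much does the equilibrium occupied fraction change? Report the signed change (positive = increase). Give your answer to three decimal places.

Balance c(1−p*) = e gives e = 0.690×(1 − 0.44600) = 0.38226.
New p* = 1 − e/c = 1 − 0.38226/0.44850 = 0.14769.
Δp* = 0.14769 − 0.44600 = -0.29831.

-0.298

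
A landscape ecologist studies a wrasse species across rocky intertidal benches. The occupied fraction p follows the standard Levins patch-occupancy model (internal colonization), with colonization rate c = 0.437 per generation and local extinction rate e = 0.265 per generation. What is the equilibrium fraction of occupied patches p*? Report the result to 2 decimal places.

Setting dp/dt = 0 and dividing through by p* gives c·(1−p*) = e.
So p* = 1 − e/c = 1 − 0.265/0.437 = 1 − 0.6064 = 0.3936.

0.39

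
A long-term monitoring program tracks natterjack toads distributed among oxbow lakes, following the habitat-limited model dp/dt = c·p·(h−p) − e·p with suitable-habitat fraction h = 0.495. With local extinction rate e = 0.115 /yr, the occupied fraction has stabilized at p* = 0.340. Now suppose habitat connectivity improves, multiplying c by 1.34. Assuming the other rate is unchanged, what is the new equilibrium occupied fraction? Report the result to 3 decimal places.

Balance c(h−p*) = e gives c = e/(0.495 − 0.34000) = 0.115/0.15500 = 0.74194.
New p* = 0.495 − e/c = 0.495 − 0.11500/0.99420 = 0.37933.

0.379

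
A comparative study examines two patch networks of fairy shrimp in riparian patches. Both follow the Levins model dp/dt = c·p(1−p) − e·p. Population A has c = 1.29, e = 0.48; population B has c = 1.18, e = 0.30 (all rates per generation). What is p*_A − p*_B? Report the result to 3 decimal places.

-0.118

A: p*_A = 1 − 0.48/1.29 = 0.6279.
B: p*_B = 1 − 0.30/1.18 = 0.7458.
p*_A − p*_B = 0.6279 − 0.7458 = -0.1179.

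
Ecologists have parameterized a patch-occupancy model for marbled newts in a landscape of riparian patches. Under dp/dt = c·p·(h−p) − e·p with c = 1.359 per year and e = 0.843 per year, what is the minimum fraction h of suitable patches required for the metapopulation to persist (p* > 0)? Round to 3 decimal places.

p* = h − e/c is positive only when h > e/c.
h_min = e/c = 0.843/1.359 = 0.6203.

0.620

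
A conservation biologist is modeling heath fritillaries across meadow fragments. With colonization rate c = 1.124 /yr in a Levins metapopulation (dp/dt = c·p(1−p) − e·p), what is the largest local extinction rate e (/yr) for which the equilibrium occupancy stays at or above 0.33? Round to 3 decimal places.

0.753

1 − e/c ≥ 0.33 ⇒ e ≤ c(1 − 0.33) = 1.124 × 0.6700.
e_max = 0.7531.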